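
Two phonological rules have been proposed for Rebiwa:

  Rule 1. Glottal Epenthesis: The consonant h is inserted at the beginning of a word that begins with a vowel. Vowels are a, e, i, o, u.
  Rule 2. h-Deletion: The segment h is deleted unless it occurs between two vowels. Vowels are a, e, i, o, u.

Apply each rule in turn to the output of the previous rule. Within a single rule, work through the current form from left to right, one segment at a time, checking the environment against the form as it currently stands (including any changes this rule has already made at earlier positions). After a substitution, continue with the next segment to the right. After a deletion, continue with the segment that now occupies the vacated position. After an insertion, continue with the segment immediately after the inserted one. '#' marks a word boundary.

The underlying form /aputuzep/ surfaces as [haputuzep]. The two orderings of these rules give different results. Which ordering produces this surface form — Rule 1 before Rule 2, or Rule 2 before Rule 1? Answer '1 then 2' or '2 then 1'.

2 then 1

Order 1 then 2:
  1 Glottal Epenthesis: [aputuzep] → [haputuzep]
  2 h-Deletion: [haputuzep] → [aputuzep]
  result: [aputuzep]
Order 2 then 1:
  2 h-Deletion: no change — [aputuzep]
  1 Glottal Epenthesis: [aputuzep] → [haputuzep]
  result: [haputuzep]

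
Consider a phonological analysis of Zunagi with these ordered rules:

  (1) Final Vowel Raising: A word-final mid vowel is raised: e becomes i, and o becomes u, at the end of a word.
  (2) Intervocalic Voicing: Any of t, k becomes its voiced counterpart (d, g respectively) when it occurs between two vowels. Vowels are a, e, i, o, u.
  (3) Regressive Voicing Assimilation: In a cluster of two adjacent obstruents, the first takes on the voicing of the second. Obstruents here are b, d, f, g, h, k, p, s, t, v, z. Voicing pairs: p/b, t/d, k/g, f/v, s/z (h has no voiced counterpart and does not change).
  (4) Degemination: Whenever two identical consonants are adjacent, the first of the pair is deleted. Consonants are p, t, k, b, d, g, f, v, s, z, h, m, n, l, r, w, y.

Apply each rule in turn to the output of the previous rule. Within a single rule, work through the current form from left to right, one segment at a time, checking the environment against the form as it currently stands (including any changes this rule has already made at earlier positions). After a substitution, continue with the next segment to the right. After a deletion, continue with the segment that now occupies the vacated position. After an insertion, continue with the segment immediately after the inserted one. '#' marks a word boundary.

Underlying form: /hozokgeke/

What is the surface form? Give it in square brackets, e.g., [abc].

(1) Final Vowel Raising: [hozokgeke] → [hozokgeki]
(2) Intervocalic Voicing: [hozokgeki] → [hozokgegi]
(3) Regressive Voicing Assimilation: [hozokgegi] → [hozoggegi]
(4) Degemination: [hozoggegi] → [hozogegi]

[hozogegi]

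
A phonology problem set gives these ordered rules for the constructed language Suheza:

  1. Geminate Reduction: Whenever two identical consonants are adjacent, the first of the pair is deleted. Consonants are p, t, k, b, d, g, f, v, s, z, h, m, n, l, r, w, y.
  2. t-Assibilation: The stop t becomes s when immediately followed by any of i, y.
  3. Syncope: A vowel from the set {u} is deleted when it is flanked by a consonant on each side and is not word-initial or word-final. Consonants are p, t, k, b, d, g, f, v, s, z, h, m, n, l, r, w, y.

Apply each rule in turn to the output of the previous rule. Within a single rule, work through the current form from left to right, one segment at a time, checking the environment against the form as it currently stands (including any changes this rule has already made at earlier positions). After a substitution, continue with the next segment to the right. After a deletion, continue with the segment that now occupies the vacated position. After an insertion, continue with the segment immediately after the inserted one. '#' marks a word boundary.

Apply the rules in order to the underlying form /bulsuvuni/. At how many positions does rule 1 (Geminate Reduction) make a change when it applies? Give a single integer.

0

1 Geminate Reduction: no change — [bulsuvuni]
2 t-Assibilation: no change — [bulsuvuni]
3 Syncope: [bulsuvuni] → [blsvni]
Rule 1 changed 0 position(s).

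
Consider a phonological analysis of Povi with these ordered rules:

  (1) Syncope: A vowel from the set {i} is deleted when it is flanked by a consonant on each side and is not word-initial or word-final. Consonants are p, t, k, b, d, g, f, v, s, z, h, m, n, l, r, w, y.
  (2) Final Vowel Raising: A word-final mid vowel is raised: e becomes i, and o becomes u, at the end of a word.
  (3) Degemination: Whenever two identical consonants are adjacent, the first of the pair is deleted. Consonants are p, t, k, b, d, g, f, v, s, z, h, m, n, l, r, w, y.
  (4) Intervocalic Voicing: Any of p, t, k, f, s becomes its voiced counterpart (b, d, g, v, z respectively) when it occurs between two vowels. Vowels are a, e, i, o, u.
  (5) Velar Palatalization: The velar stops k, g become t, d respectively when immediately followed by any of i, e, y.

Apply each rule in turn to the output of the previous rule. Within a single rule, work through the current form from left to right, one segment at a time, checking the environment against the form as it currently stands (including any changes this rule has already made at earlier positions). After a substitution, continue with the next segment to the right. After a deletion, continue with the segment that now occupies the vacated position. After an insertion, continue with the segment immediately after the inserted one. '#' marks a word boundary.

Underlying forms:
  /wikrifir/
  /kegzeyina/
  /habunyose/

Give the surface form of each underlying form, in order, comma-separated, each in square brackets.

/wikrifir/:
  (1) Syncope: [wikrifir] → [wkrfr]
  (2) Final Vowel Raising: no change — [wkrfr]
  (3) Degemination: no change — [wkrfr]
  (4) Intervocalic Voicing: no change — [wkrfr]
  (5) Velar Palatalization: no change — [wkrfr]
/kegzeyina/:
  (1) Syncope: [kegzeyina] → [kegzeyna]
  (2) Final Vowel Raising: no change — [kegzeyna]
  (3) Degemination: no change — [kegzeyna]
  (4) Intervocalic Voicing: no change — [kegzeyna]
  (5) Velar Palatalization: [kegzeyna] → [tegzeyna]
/habunyose/:
  (1) Syncope: no change — [habunyose]
  (2) Final Vowel Raising: [habunyose] → [habunyosi]
  (3) Degemination: no change — [habunyosi]
  (4) Intervocalic Voicing: [habunyosi] → [habunyozi]
  (5) Velar Palatalization: no change — [habunyozi]

[wkrfr], [tegzeyna], [habunyozi]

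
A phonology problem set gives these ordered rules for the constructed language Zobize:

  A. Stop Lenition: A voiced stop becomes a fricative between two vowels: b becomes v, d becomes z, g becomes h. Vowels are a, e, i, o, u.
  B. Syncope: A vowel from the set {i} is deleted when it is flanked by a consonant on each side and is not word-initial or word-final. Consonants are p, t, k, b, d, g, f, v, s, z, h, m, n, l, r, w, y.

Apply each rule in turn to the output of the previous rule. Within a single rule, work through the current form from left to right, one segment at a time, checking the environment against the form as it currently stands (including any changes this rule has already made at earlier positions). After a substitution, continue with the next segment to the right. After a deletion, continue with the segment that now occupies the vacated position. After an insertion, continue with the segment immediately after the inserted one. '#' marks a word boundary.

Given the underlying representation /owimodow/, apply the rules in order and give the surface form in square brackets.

A Stop Lenition: [owimodow] → [owimozow]
B Syncope: [owimozow] → [owmozow]

[owmozow]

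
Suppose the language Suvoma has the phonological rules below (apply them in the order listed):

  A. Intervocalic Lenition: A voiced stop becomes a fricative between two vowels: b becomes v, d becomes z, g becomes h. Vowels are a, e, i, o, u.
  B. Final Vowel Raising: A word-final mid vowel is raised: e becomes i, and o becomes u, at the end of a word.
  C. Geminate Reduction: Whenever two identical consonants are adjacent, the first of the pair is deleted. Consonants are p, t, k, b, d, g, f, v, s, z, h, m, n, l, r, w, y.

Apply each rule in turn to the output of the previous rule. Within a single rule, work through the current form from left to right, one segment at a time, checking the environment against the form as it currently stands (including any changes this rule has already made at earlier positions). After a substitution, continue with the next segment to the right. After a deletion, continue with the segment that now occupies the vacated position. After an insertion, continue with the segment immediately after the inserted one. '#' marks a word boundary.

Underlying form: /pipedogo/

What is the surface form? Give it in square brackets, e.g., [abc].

[pipezohu]

A Intervocalic Lenition: [pipedogo] → [pipezoho]
B Final Vowel Raising: [pipezoho] → [pipezohu]
C Geminate Reduction: no change — [pipezohu]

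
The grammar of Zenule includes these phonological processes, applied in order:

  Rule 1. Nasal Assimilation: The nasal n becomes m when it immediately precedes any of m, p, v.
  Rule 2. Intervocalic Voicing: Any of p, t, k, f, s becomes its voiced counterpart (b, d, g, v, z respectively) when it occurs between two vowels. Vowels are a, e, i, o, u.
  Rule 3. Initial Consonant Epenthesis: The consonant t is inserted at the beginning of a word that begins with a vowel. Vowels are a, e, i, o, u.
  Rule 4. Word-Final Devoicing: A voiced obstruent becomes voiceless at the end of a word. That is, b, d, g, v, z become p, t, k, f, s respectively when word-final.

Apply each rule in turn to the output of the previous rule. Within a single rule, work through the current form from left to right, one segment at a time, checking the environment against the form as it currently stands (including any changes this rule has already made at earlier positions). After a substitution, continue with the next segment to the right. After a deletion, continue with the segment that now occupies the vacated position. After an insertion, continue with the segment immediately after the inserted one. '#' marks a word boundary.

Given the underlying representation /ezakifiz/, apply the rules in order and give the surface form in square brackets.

Rule 1 Nasal Assimilation: no change — [ezakifiz]
Rule 2 Intervocalic Voicing: [ezakifiz] → [ezagiviz]
Rule 3 Initial Consonant Epenthesis: [ezagiviz] → [tezagiviz]
Rule 4 Word-Final Devoicing: [tezagiviz] → [tezagivis]

[tezagivis]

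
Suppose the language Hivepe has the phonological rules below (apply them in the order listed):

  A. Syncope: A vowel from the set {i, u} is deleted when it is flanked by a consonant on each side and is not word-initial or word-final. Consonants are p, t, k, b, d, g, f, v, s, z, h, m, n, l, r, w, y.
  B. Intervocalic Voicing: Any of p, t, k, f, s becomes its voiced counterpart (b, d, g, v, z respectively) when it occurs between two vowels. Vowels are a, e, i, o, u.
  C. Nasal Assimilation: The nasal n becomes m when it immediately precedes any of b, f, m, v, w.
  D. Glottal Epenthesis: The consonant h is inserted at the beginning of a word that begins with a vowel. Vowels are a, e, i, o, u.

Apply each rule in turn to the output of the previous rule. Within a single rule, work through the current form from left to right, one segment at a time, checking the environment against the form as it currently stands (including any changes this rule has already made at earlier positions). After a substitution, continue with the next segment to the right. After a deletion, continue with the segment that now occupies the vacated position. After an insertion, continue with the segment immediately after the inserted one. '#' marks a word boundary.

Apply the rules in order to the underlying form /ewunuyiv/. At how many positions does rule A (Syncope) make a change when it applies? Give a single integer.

A Syncope: [ewunuyiv] → [ewnyv]
B Intervocalic Voicing: no change — [ewnyv]
C Nasal Assimilation: no change — [ewnyv]
D Glottal Epenthesis: [ewnyv] → [hewnyv]
Rule A changed 3 position(s).

3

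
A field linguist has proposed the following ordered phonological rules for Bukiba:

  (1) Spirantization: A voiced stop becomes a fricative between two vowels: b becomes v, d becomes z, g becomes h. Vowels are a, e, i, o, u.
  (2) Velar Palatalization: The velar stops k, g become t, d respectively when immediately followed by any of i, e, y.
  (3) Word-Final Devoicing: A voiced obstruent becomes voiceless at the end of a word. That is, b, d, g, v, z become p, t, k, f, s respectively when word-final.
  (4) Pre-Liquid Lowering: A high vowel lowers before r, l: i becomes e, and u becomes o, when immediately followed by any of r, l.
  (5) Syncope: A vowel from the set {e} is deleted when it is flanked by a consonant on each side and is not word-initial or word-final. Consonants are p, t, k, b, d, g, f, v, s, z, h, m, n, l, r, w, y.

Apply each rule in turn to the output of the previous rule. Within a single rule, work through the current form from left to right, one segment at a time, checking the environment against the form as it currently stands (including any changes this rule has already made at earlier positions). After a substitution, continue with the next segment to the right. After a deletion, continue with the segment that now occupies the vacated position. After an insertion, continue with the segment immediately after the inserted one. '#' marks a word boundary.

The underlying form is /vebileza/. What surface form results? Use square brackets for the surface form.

[vvlza]

(1) Spirantization: [vebileza] → [vevileza]
(2) Velar Palatalization: no change — [vevileza]
(3) Word-Final Devoicing: no change — [vevileza]
(4) Pre-Liquid Lowering: [vevileza] → [veveleza]
(5) Syncope: [veveleza] → [vvlza]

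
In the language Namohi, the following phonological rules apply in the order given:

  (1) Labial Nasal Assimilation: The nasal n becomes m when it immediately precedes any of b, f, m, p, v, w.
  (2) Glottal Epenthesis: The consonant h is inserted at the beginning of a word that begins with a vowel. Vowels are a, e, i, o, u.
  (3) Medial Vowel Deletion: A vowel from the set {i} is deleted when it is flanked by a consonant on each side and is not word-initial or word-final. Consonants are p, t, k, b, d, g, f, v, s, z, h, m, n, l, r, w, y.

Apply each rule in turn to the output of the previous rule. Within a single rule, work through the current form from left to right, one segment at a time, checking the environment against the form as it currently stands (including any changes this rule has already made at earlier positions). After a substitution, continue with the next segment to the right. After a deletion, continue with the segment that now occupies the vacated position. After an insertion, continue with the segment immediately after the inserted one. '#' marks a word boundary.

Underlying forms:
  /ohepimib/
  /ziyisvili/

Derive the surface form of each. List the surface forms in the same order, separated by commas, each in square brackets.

/ohepimib/:
  (1) Labial Nasal Assimilation: no change — [ohepimib]
  (2) Glottal Epenthesis: [ohepimib] → [hohepimib]
  (3) Medial Vowel Deletion: [hohepimib] → [hohepmb]
/ziyisvili/:
  (1) Labial Nasal Assimilation: no change — [ziyisvili]
  (2) Glottal Epenthesis: no change — [ziyisvili]
  (3) Medial Vowel Deletion: [ziyisvili] → [zysvli]

[hohepmb], [zysvli]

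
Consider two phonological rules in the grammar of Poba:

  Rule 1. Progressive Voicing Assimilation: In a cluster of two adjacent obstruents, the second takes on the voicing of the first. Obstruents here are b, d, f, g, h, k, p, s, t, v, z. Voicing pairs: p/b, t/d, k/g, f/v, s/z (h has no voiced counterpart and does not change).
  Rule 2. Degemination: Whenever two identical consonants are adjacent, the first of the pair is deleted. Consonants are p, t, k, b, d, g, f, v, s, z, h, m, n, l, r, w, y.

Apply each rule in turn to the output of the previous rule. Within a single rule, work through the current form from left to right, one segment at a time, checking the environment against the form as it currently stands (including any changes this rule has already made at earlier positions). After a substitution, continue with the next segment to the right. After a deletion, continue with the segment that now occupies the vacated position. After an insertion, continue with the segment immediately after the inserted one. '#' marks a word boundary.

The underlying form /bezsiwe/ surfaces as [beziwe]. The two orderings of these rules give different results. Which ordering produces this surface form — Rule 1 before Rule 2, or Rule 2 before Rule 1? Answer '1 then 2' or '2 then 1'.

1 then 2

Order 1 then 2:
  1 Progressive Voicing Assimilation: [bezsiwe] → [bezziwe]
  2 Degemination: [bezziwe] → [beziwe]
  result: [beziwe]
Order 2 then 1:
  2 Degemination: no change — [bezsiwe]
  1 Progressive Voicing Assimilation: [bezsiwe] → [bezziwe]
  result: [bezziwe]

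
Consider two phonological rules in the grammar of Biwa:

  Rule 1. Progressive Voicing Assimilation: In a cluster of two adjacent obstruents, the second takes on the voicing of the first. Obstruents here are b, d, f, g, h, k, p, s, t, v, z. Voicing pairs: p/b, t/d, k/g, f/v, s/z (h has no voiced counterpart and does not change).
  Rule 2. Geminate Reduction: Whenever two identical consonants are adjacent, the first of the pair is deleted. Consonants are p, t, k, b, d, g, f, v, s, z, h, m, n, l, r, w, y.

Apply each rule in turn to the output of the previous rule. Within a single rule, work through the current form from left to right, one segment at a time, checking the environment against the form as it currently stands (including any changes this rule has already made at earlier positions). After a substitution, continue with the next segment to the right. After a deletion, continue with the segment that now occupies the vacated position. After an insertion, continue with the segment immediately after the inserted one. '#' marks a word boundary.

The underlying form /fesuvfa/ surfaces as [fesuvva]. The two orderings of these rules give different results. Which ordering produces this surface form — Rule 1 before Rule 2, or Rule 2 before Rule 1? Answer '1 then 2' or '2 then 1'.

2 then 1

Order 1 then 2:
  1 Progressive Voicing Assimilation: [fesuvfa] → [fesuvva]
  2 Geminate Reduction: [fesuvva] → [fesuva]
  result: [fesuva]
Order 2 then 1:
  2 Geminate Reduction: no change — [fesuvfa]
  1 Progressive Voicing Assimilation: [fesuvfa] → [fesuvva]
  result: [fesuvva]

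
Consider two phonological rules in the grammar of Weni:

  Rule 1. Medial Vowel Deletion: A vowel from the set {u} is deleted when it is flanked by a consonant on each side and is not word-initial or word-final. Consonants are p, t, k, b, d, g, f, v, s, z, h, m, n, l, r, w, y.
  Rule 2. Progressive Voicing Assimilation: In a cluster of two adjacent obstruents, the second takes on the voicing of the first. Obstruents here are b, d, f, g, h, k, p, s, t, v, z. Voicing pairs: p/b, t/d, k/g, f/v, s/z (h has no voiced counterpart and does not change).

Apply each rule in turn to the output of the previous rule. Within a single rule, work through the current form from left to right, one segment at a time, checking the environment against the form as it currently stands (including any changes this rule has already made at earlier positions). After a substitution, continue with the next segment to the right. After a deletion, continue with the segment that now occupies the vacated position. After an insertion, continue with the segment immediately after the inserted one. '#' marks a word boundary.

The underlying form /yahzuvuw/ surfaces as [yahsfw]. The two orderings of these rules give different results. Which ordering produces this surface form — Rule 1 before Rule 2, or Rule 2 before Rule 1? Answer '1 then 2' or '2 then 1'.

1 then 2

Order 1 then 2:
  1 Medial Vowel Deletion: [yahzuvuw] → [yahzvw]
  2 Progressive Voicing Assimilation: [yahzvw] → [yahsfw]
  result: [yahsfw]
Order 2 then 1:
  2 Progressive Voicing Assimilation: [yahzuvuw] → [yahsuvuw]
  1 Medial Vowel Deletion: [yahsuvuw] → [yahsvw]
  result: [yahsvw]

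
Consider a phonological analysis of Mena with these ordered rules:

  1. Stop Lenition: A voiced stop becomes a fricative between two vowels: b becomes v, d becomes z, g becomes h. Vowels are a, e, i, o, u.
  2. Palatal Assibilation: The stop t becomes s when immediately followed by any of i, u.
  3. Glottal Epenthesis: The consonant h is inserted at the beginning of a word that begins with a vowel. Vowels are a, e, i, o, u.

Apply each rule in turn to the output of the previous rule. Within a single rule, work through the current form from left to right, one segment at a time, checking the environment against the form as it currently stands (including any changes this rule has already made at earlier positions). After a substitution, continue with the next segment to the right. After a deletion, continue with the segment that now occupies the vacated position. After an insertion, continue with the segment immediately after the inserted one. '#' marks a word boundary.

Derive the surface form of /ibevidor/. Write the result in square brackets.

[hivevizor]

1 Stop Lenition: [ibevidor] → [ivevizor]
2 Palatal Assibilation: no change — [ivevizor]
3 Glottal Epenthesis: [ivevizor] → [hivevizor]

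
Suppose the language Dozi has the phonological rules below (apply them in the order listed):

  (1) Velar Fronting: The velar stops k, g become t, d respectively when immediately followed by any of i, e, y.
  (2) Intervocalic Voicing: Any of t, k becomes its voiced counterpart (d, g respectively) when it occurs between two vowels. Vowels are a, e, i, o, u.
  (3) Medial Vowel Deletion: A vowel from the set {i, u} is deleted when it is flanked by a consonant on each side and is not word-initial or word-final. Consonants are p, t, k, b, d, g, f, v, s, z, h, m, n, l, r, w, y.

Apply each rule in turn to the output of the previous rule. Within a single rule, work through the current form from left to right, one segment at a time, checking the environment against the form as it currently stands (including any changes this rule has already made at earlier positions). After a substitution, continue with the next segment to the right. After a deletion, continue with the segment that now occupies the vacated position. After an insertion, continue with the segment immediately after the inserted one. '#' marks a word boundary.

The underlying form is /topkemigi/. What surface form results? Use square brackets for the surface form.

[toptemdi]

(1) Velar Fronting: [topkemigi] → [toptemidi]
(2) Intervocalic Voicing: no change — [toptemidi]
(3) Medial Vowel Deletion: [toptemidi] → [toptemdi]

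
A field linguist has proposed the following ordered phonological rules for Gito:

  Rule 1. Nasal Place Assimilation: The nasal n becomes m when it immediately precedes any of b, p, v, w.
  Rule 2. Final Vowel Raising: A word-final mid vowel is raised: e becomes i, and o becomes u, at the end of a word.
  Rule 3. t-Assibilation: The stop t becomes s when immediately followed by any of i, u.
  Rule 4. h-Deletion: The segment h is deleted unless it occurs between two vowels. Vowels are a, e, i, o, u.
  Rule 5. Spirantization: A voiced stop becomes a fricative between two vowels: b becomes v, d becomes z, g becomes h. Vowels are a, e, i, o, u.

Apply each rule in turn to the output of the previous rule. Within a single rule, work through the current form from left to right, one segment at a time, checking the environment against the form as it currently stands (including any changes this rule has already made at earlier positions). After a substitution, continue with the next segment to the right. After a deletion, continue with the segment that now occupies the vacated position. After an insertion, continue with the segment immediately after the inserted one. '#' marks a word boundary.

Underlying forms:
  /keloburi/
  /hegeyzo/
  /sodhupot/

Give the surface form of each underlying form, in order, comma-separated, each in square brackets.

[kelovuri], [eheyzu], [sozupot]

/keloburi/:
  Rule 1 Nasal Place Assimilation: no change — [keloburi]
  Rule 2 Final Vowel Raising: no change — [keloburi]
  Rule 3 t-Assibilation: no change — [keloburi]
  Rule 4 h-Deletion: no change — [keloburi]
  Rule 5 Spirantization: [keloburi] → [kelovuri]
/hegeyzo/:
  Rule 1 Nasal Place Assimilation: no change — [hegeyzo]
  Rule 2 Final Vowel Raising: [hegeyzo] → [hegeyzu]
  Rule 3 t-Assibilation: no change — [hegeyzu]
  Rule 4 h-Deletion: [hegeyzu] → [egeyzu]
  Rule 5 Spirantization: [egeyzu] → [eheyzu]
/sodhupot/:
  Rule 1 Nasal Place Assimilation: no change — [sodhupot]
  Rule 2 Final Vowel Raising: no change — [sodhupot]
  Rule 3 t-Assibilation: no change — [sodhupot]
  Rule 4 h-Deletion: [sodhupot] → [sodupot]
  Rule 5 Spirantization: [sodupot] → [sozupot]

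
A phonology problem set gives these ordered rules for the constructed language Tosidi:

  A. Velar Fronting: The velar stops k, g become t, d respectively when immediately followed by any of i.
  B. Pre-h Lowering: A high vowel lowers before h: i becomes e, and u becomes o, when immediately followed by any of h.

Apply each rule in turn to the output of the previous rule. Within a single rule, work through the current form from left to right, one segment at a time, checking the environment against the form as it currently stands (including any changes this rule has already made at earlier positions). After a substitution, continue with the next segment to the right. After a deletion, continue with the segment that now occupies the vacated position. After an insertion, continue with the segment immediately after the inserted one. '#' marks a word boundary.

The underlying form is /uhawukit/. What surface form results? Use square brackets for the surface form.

A Velar Fronting: [uhawukit] → [uhawutit]
B Pre-h Lowering: [uhawutit] → [ohawutit]

[ohawutit]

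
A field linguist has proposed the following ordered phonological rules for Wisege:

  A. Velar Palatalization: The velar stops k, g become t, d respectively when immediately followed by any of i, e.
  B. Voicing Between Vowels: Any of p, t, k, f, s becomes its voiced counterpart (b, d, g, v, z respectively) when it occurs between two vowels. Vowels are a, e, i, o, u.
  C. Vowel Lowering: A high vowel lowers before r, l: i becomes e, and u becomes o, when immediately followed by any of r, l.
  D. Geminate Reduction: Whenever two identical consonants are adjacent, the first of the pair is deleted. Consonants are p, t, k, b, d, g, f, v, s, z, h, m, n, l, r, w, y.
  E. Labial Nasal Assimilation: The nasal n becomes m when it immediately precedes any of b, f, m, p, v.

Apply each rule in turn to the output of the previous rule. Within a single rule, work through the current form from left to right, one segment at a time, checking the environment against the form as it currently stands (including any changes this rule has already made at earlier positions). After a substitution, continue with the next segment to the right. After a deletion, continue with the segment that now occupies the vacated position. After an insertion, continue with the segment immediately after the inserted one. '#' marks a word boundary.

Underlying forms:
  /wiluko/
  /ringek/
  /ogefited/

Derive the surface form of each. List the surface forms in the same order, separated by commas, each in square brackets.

[welugo], [rindek], [odevided]

/wiluko/:
  A Velar Palatalization: no change — [wiluko]
  B Voicing Between Vowels: [wiluko] → [wilugo]
  C Vowel Lowering: [wilugo] → [welugo]
  D Geminate Reduction: no change — [welugo]
  E Labial Nasal Assimilation: no change — [welugo]
/ringek/:
  A Velar Palatalization: [ringek] → [rindek]
  B Voicing Between Vowels: no change — [rindek]
  C Vowel Lowering: no change — [rindek]
  D Geminate Reduction: no change — [rindek]
  E Labial Nasal Assimilation: no change — [rindek]
/ogefited/:
  A Velar Palatalization: [ogefited] → [odefited]
  B Voicing Between Vowels: [odefited] → [odevided]
  C Vowel Lowering: no change — [odevided]
  D Geminate Reduction: no change — [odevided]
  E Labial Nasal Assimilation: no change — [odevided]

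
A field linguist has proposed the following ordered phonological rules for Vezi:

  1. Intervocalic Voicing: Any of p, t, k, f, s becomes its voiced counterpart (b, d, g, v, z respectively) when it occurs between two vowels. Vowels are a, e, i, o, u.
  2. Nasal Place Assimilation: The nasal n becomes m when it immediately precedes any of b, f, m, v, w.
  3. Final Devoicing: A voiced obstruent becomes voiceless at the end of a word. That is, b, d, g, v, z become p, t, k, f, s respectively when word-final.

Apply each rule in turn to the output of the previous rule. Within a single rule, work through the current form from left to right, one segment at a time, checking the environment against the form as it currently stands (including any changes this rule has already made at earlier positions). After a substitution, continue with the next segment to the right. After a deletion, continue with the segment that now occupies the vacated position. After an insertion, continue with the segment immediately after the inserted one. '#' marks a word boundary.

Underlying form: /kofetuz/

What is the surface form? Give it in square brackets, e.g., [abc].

[kovedus]

1 Intervocalic Voicing: [kofetuz] → [koveduz]
2 Nasal Place Assimilation: no change — [koveduz]
3 Final Devoicing: [koveduz] → [kovedus]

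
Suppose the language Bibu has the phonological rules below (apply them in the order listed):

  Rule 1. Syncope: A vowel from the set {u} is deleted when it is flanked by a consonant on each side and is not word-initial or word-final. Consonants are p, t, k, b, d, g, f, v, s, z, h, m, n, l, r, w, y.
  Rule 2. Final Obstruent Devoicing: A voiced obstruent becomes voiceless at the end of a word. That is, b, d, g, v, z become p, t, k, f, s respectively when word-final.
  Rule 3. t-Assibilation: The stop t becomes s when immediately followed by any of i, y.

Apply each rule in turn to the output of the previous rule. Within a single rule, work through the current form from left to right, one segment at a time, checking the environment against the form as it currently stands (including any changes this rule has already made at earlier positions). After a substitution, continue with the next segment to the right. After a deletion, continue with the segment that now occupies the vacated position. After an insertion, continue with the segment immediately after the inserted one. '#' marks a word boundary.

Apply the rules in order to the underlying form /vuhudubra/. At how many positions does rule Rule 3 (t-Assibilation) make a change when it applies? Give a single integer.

Rule 1 Syncope: [vuhudubra] → [vhdbra]
Rule 2 Final Obstruent Devoicing: no change — [vhdbra]
Rule 3 t-Assibilation: no change — [vhdbra]
Rule Rule 3 changed 0 position(s).

0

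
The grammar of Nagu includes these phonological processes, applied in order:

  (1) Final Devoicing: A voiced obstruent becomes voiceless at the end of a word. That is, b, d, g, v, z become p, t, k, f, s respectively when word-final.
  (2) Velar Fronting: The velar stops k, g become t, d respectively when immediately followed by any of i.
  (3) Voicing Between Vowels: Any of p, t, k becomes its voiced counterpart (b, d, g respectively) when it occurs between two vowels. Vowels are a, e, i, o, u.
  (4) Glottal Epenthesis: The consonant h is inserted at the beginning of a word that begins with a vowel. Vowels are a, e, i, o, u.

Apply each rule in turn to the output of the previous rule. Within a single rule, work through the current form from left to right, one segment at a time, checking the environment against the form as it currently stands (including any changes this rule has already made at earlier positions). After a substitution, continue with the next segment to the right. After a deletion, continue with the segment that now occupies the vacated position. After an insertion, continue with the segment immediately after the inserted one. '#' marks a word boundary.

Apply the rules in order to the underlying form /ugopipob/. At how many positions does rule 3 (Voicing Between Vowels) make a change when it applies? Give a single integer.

2

(1) Final Devoicing: [ugopipob] → [ugopipop]
(2) Velar Fronting: no change — [ugopipop]
(3) Voicing Between Vowels: [ugopipop] → [ugobibop]
(4) Glottal Epenthesis: [ugobibop] → [hugobibop]
Rule 3 changed 2 position(s).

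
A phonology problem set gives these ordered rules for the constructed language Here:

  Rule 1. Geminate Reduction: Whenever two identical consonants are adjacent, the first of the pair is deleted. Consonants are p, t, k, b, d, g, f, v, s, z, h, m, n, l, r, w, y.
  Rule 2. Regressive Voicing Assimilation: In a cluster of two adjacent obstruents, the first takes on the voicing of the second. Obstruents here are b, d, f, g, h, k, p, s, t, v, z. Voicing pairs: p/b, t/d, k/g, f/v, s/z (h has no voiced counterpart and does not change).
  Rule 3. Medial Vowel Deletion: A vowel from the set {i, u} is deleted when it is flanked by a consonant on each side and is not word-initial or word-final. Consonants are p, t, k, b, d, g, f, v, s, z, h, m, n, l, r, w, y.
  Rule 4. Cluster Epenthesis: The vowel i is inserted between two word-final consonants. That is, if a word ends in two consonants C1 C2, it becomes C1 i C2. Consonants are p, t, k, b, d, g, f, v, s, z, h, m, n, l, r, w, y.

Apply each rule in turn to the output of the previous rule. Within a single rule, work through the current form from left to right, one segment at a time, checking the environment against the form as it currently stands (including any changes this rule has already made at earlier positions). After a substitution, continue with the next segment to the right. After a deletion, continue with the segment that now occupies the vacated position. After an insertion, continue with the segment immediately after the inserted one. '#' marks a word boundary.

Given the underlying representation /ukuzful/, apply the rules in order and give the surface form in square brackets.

Rule 1 Geminate Reduction: no change — [ukuzful]
Rule 2 Regressive Voicing Assimilation: [ukuzful] → [ukusful]
Rule 3 Medial Vowel Deletion: [ukusful] → [uksfl]
Rule 4 Cluster Epenthesis: [uksfl] → [uksfil]

[uksfil]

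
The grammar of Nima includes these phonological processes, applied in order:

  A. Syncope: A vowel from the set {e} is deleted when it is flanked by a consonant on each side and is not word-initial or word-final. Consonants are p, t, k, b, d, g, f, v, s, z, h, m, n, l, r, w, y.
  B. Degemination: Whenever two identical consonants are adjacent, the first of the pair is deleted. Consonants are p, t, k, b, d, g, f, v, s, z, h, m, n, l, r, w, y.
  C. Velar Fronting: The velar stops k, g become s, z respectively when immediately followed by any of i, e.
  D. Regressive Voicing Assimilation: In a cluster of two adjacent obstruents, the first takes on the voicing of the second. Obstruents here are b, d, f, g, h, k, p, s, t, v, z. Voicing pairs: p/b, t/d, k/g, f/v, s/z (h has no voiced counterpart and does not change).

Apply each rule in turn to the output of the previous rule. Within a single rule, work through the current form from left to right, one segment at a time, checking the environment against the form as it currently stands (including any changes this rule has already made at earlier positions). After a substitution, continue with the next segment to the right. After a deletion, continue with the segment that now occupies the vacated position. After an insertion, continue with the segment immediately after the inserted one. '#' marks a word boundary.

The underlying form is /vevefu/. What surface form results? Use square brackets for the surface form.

A Syncope: [vevefu] → [vvfu]
B Degemination: [vvfu] → [vfu]
C Velar Fronting: no change — [vfu]
D Regressive Voicing Assimilation: [vfu] → [ffu]

[ffu]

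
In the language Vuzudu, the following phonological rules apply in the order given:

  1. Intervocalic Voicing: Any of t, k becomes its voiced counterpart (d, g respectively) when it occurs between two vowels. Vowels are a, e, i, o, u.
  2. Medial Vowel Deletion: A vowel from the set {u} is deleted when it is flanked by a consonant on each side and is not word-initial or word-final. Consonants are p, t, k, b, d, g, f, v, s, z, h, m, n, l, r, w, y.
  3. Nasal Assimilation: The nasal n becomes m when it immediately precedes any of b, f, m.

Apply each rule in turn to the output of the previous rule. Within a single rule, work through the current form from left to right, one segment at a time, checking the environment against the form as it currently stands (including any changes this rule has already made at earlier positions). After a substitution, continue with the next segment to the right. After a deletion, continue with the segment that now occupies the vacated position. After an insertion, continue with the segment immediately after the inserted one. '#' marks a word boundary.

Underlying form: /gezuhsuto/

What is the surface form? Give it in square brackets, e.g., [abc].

[gezhsdo]

1 Intervocalic Voicing: [gezuhsuto] → [gezuhsudo]
2 Medial Vowel Deletion: [gezuhsudo] → [gezhsdo]
3 Nasal Assimilation: no change — [gezhsdo]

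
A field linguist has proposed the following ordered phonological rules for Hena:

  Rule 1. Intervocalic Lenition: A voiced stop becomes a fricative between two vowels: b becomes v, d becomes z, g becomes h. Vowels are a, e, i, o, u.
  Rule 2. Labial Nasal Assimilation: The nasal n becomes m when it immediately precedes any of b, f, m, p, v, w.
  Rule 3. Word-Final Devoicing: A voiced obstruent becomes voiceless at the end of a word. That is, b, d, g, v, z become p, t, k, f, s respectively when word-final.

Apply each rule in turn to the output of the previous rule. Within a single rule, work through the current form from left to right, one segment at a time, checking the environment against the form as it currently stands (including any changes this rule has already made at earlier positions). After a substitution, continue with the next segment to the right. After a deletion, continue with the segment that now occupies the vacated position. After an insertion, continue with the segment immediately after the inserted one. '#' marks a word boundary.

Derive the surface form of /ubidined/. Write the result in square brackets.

Rule 1 Intervocalic Lenition: [ubidined] → [uvizined]
Rule 2 Labial Nasal Assimilation: no change — [uvizined]
Rule 3 Word-Final Devoicing: [uvizined] → [uvizinet]

[uvizinet]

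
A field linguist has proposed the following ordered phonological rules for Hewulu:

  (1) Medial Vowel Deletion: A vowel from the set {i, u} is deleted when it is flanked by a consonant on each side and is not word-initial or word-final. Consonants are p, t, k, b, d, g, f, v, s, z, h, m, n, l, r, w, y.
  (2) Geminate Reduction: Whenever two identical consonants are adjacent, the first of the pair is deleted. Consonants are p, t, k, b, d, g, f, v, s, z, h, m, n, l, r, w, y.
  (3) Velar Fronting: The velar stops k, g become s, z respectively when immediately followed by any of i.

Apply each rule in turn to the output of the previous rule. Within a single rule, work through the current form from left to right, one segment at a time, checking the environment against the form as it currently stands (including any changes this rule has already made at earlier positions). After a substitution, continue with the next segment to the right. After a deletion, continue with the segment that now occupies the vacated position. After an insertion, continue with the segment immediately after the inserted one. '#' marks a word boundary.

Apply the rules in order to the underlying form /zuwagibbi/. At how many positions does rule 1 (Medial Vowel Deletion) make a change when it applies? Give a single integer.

(1) Medial Vowel Deletion: [zuwagibbi] → [zwagbbi]
(2) Geminate Reduction: [zwagbbi] → [zwagbi]
(3) Velar Fronting: no change — [zwagbi]
Rule 1 changed 2 position(s).

2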